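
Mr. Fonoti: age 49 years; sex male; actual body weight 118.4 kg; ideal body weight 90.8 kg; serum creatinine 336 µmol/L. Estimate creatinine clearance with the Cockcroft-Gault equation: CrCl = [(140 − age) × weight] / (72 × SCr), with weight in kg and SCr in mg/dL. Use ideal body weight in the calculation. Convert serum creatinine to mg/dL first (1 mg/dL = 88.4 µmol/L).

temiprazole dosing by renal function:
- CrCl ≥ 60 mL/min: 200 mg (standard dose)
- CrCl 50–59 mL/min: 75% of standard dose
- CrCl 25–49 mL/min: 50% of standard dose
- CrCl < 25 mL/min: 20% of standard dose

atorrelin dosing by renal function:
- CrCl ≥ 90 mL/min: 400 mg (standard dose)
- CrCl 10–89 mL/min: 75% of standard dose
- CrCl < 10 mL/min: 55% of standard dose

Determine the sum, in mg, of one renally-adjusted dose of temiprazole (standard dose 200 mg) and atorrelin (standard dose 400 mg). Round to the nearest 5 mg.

400 mg

SCr = 336 / 88.4 = 3.801 mg/dL
CrCl = (140 − 49) × 90.8 / (72 × 3.801) = 8262.8 / 273.67 ≈ 30.2 mL/min
CrCl ≈ 30 mL/min.
temiprazole: 25–49 mL/min → 50% of 200 mg = 100 mg.
atorrelin: 10–89 mL/min → 75% of 400 mg = 300 mg.
Total = 100 + 300 = 400 mg.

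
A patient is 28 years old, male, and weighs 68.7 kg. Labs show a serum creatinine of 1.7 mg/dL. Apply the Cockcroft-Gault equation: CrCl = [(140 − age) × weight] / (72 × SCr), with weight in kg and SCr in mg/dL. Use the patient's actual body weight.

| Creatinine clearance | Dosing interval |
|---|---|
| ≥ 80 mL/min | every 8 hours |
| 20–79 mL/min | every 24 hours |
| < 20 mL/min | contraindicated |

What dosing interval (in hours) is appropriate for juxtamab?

every 24 hours

CrCl = (140 − 28) × 68.7 / (72 × 1.7) = 7694.4 / 122.40 ≈ 62.9 mL/min
CrCl ≈ 63 mL/min → bracket 20–79 mL/min → every 24 hours.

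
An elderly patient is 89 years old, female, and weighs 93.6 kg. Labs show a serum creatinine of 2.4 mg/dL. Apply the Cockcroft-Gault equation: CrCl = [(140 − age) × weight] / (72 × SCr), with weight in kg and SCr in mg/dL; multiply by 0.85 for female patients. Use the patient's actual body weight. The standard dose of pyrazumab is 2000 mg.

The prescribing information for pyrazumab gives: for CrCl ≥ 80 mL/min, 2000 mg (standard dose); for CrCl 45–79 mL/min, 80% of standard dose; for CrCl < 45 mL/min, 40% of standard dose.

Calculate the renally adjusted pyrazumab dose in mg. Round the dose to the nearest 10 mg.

CrCl = (140 − 89) × 93.6 / (72 × 2.4) × 0.85 = 4773.6 / 172.80 × 0.85 ≈ 23.5 mL/min
CrCl ≈ 23 mL/min → bracket < 45 mL/min.
40% of 2000 mg = 800 mg

800 mg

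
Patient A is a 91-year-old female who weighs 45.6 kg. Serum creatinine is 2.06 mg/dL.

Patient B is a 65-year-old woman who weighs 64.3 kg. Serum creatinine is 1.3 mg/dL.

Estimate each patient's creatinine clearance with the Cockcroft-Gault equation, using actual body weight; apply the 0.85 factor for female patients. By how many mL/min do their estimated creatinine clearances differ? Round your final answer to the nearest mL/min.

31 mL/min

Patient A: CrCl = (140 − 91) × 45.6 / (72 × 2.06) × 0.85 = 2234.4 / 148.32 × 0.85 ≈ 12.8 mL/min
Patient B: CrCl = (140 − 65) × 64.3 / (72 × 1.3) × 0.85 = 4822.5 / 93.60 × 0.85 ≈ 43.8 mL/min
|12.8 − 43.8| = 31.0 mL/min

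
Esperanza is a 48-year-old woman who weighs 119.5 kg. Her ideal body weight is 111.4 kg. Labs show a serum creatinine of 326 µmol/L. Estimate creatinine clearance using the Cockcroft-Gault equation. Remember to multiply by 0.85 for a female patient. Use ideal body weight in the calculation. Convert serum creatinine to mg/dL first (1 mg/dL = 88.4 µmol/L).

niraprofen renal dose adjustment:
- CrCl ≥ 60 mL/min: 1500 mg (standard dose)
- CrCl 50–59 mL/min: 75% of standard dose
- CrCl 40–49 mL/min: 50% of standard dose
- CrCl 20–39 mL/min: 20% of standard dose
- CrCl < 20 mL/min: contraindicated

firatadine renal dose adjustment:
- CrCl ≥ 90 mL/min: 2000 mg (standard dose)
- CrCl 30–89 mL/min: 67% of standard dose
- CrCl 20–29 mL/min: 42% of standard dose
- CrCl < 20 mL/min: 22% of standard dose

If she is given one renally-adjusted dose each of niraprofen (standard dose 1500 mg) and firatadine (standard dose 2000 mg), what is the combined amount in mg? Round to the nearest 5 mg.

SCr = 326 / 88.4 = 3.688 mg/dL
CrCl = (140 − 48) × 111.4 / (72 × 3.688) × 0.85 = 10248.8 / 265.54 × 0.85 ≈ 32.8 mL/min
CrCl ≈ 33 mL/min.
niraprofen: 20–39 mL/min → 20% of 1500 mg = 300 mg.
firatadine: 30–89 mL/min → 67% of 2000 mg = 1340 mg.
Total = 300 + 1340 = 1640 mg.

1640 mg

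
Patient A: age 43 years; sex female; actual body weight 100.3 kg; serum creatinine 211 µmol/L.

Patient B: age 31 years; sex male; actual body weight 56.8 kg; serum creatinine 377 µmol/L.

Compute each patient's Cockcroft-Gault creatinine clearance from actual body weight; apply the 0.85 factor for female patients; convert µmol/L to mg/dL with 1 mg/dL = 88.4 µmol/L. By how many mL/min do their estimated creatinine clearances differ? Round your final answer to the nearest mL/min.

Patient A: SCr = 211 / 88.4 = 2.387 mg/dL
Patient A: CrCl = (140 − 43) × 100.3 / (72 × 2.387) × 0.85 = 9729.1 / 171.86 × 0.85 ≈ 48.1 mL/min
Patient B: SCr = 377 / 88.4 = 4.265 mg/dL
Patient B: CrCl = (140 − 31) × 56.8 / (72 × 4.265) = 6191.2 / 307.08 ≈ 20.2 mL/min
|48.1 − 20.2| = 27.9 mL/min

28 mL/min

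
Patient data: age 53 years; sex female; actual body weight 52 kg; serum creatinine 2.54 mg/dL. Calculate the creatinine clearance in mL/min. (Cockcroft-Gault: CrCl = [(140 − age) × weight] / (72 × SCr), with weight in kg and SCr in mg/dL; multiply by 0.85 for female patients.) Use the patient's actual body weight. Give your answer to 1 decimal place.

21.0 mL/min

CrCl = (140 − 53) × 52 / (72 × 2.54) × 0.85 = 4524.0 / 182.88 × 0.85 ≈ 21.0 mL/min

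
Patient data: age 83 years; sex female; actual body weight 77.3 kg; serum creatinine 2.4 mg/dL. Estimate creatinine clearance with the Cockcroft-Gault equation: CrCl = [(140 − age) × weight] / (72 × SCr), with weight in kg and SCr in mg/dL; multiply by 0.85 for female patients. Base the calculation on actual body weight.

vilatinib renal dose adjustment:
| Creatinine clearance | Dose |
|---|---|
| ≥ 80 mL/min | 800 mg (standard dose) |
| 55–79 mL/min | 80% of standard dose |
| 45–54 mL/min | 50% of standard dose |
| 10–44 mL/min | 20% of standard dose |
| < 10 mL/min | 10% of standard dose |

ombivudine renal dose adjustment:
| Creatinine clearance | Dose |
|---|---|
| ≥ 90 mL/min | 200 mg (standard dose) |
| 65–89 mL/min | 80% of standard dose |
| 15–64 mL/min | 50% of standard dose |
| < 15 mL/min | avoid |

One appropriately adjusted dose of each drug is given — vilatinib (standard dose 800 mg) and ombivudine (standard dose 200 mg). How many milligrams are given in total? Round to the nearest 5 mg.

CrCl = (140 − 83) × 77.3 / (72 × 2.4) × 0.85 = 4406.1 / 172.80 × 0.85 ≈ 21.7 mL/min
CrCl ≈ 22 mL/min.
vilatinib: 10–44 mL/min → 20% of 800 mg = 160 mg.
ombivudine: 15–64 mL/min → 50% of 200 mg = 100 mg.
Total = 160 + 100 = 260 mg.

260 mg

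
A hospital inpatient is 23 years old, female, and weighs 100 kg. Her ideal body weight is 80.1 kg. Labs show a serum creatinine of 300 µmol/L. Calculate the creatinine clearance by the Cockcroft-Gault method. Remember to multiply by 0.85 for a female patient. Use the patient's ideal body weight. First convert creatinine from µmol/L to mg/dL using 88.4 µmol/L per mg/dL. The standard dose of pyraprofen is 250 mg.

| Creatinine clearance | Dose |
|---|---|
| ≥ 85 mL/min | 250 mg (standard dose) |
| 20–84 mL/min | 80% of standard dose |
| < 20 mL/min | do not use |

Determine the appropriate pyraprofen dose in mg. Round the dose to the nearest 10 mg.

200 mg

SCr = 300 / 88.4 = 3.394 mg/dL
CrCl = (140 − 23) × 80.1 / (72 × 3.394) × 0.85 = 9371.7 / 244.37 × 0.85 ≈ 32.6 mL/min
CrCl ≈ 33 mL/min → bracket 20–84 mL/min.
80% of 250 mg = 200 mg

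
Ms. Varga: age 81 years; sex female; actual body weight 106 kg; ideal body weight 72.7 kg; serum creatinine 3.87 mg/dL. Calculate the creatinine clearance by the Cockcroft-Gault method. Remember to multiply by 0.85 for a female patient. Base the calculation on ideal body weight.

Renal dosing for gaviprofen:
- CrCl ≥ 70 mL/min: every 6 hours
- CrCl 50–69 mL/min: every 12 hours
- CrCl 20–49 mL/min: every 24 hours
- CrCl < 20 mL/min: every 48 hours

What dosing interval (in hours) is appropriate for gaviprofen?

every 48 hours

CrCl = (140 − 81) × 72.7 / (72 × 3.87) × 0.85 = 4289.3 / 278.64 × 0.85 ≈ 13.1 mL/min
CrCl ≈ 13 mL/min → bracket < 20 mL/min → every 48 hours.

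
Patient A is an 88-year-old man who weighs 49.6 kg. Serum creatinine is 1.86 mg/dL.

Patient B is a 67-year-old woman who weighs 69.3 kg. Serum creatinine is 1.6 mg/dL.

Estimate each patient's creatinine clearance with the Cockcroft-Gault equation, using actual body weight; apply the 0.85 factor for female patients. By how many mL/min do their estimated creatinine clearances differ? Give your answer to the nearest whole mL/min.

18 mL/min

Patient A: CrCl = (140 − 88) × 49.6 / (72 × 1.86) = 2579.2 / 133.92 ≈ 19.3 mL/min
Patient B: CrCl = (140 − 67) × 69.3 / (72 × 1.6) × 0.85 = 5058.9 / 115.20 × 0.85 ≈ 37.3 mL/min
|19.3 − 37.3| = 18.0 mL/min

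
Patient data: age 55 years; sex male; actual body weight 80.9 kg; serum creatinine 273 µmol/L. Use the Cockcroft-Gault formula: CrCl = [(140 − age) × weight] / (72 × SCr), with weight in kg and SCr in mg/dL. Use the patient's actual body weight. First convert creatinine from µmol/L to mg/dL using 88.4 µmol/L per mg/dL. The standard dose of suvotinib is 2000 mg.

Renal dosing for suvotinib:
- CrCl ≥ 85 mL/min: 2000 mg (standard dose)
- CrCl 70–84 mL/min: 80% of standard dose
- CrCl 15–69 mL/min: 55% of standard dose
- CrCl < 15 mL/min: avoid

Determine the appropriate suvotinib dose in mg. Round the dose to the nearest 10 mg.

SCr = 273 / 88.4 = 3.088 mg/dL
CrCl = (140 − 55) × 80.9 / (72 × 3.088) = 6876.5 / 222.34 ≈ 30.9 mL/min
CrCl ≈ 31 mL/min → bracket 15–69 mL/min.
55% of 2000 mg = 1100 mg

1100 mg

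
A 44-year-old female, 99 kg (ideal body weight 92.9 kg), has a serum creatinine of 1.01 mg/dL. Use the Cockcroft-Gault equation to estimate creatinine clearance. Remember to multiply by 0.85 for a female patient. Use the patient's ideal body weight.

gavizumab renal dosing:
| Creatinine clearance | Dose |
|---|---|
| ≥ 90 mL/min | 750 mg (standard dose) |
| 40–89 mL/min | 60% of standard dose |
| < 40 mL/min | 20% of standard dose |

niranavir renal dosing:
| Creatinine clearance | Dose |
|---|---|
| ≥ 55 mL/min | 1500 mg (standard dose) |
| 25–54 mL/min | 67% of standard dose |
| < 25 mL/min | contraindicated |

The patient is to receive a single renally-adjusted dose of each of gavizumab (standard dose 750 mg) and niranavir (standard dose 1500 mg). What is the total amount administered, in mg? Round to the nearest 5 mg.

CrCl = (140 − 44) × 92.9 / (72 × 1.01) × 0.85 = 8918.4 / 72.72 × 0.85 ≈ 104.2 mL/min
CrCl ≈ 104 mL/min.
gavizumab: ≥ 90 mL/min → 100% of 750 mg = 750 mg.
niranavir: ≥ 55 mL/min → 100% of 1500 mg = 1500 mg.
Total = 750 + 1500 = 2250 mg.

2250 mg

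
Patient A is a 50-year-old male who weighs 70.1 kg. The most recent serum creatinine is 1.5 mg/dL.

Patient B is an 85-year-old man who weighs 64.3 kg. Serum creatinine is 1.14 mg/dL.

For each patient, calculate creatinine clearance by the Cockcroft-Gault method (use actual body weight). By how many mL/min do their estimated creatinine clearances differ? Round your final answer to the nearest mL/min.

Patient A: CrCl = (140 − 50) × 70.1 / (72 × 1.5) = 6309.0 / 108.00 ≈ 58.4 mL/min
Patient B: CrCl = (140 − 85) × 64.3 / (72 × 1.14) = 3536.5 / 82.08 ≈ 43.1 mL/min
|58.4 − 43.1| = 15.3 mL/min

15 mL/min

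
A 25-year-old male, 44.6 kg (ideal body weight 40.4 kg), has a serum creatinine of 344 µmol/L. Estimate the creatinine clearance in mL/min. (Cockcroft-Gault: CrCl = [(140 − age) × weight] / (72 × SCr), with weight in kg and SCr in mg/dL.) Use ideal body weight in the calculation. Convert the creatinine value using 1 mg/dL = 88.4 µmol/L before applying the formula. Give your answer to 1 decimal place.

16.6 mL/min

SCr = 344 / 88.4 = 3.891 mg/dL
CrCl = (140 − 25) × 40.4 / (72 × 3.891) = 4646.0 / 280.15 ≈ 16.6 mL/min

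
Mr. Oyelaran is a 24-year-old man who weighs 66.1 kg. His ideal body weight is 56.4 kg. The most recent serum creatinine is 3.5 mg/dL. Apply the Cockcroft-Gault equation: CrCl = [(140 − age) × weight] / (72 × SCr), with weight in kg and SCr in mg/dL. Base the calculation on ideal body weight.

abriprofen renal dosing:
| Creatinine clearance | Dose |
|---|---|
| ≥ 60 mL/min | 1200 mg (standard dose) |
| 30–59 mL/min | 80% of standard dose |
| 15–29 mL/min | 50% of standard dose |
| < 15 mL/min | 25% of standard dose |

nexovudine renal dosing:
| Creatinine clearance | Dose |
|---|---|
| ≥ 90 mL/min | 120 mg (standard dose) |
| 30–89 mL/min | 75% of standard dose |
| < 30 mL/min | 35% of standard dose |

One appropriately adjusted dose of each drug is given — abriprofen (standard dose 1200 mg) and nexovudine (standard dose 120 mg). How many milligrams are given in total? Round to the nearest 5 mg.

CrCl = (140 − 24) × 56.4 / (72 × 3.5) = 6542.4 / 252.00 ≈ 26.0 mL/min
CrCl ≈ 26 mL/min.
abriprofen: 15–29 mL/min → 50% of 1200 mg = 600 mg.
nexovudine: < 30 mL/min → 35% of 120 mg = 42 mg.
Total = 600 + 42 = 642 mg.

640 mg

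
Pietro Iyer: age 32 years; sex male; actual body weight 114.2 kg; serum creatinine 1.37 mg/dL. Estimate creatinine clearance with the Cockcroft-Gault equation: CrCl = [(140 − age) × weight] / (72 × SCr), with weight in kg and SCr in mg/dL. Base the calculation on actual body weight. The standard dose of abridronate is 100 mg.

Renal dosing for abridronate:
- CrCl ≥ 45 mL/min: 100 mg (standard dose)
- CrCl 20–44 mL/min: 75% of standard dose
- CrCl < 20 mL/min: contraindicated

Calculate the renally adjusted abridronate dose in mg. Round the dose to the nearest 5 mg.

100 mg

CrCl = (140 − 32) × 114.2 / (72 × 1.37) = 12333.6 / 98.64 ≈ 125.0 mL/min
CrCl ≈ 125 mL/min → bracket ≥ 45 mL/min.
100% of 100 mg = 100 mg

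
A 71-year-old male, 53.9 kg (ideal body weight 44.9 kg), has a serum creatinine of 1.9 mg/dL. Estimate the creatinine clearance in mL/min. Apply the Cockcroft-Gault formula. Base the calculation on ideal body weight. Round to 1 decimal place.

CrCl = (140 − 71) × 44.9 / (72 × 1.9) = 3098.1 / 136.80 ≈ 22.6 mL/min

22.6 mL/min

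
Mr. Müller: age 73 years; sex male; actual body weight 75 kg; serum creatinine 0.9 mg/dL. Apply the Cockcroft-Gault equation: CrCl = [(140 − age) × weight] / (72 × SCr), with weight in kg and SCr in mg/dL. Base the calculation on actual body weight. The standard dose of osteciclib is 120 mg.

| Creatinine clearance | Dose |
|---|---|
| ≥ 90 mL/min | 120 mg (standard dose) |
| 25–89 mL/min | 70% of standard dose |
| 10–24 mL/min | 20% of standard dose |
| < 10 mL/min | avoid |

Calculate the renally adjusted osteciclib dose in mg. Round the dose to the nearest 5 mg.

CrCl = (140 − 73) × 75 / (72 × 0.9) = 5025.0 / 64.80 ≈ 77.5 mL/min
CrCl ≈ 78 mL/min → bracket 25–89 mL/min.
70% of 120 mg = 84 mg → 85 mg

85 mg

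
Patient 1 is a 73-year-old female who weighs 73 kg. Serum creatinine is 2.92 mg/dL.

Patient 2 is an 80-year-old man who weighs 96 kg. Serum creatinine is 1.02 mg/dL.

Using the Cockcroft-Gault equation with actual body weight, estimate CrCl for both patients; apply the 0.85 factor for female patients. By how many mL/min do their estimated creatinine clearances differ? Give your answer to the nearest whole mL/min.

Patient 1: CrCl = (140 − 73) × 73 / (72 × 2.92) × 0.85 = 4891.0 / 210.24 × 0.85 ≈ 19.8 mL/min
Patient 2: CrCl = (140 − 80) × 96 / (72 × 1.02) = 5760.0 / 73.44 ≈ 78.4 mL/min
|19.8 − 78.4| = 58.6 mL/min

59 mL/min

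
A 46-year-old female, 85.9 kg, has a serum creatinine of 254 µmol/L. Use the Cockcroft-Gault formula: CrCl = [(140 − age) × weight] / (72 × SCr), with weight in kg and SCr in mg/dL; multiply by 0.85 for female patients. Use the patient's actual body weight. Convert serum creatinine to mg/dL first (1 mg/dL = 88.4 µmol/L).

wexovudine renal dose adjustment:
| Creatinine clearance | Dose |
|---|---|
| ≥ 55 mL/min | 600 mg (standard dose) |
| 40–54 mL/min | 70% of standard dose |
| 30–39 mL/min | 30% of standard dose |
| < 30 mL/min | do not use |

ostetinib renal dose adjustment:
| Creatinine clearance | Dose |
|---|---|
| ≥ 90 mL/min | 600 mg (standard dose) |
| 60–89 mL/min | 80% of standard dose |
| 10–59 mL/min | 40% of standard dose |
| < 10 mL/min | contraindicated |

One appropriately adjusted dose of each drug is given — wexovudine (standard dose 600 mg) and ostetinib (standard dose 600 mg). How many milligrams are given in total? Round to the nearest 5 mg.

420 mg

SCr = 254 / 88.4 = 2.873 mg/dL
CrCl = (140 − 46) × 85.9 / (72 × 2.873) × 0.85 = 8074.6 / 206.86 × 0.85 ≈ 33.2 mL/min
CrCl ≈ 33 mL/min.
wexovudine: 30–39 mL/min → 30% of 600 mg = 180 mg.
ostetinib: 10–59 mL/min → 40% of 600 mg = 240 mg.
Total = 180 + 240 = 420 mg.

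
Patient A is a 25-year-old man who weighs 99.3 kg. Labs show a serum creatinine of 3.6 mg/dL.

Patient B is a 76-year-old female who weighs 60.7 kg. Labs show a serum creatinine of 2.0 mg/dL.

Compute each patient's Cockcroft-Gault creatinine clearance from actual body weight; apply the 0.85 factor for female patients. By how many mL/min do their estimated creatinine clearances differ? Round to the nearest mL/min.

21 mL/min

Patient A: CrCl = (140 − 25) × 99.3 / (72 × 3.6) = 11419.5 / 259.20 ≈ 44.1 mL/min
Patient B: CrCl = (140 − 76) × 60.7 / (72 × 2) × 0.85 = 3884.8 / 144.00 × 0.85 ≈ 22.9 mL/min
|44.1 − 22.9| = 21.2 mL/min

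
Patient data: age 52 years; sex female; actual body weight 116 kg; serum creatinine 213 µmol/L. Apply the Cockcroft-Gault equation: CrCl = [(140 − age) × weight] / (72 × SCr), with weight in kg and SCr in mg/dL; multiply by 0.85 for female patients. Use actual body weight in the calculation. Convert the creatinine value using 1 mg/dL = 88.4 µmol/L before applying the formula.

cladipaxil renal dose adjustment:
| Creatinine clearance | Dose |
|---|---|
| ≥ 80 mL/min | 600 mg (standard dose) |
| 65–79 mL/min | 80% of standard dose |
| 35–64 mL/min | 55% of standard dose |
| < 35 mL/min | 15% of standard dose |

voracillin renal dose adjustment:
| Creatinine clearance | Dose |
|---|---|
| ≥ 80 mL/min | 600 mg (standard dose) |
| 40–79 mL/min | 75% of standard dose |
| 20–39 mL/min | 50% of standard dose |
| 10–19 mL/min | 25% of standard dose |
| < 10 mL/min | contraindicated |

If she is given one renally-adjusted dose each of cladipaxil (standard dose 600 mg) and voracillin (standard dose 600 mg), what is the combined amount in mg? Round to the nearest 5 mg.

SCr = 213 / 88.4 = 2.41 mg/dL
CrCl = (140 − 52) × 116 / (72 × 2.41) × 0.85 = 10208.0 / 173.52 × 0.85 ≈ 50.0 mL/min
CrCl ≈ 50 mL/min.
cladipaxil: 35–64 mL/min → 55% of 600 mg = 330 mg.
voracillin: 40–79 mL/min → 75% of 600 mg = 450 mg.
Total = 330 + 450 = 780 mg.

780 mg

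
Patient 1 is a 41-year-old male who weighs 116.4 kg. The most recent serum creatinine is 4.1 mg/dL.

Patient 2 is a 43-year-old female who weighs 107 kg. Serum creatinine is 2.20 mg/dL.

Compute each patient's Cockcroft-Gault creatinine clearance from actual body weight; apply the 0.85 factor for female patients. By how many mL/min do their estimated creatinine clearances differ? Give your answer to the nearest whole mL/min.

Patient 1: CrCl = (140 − 41) × 116.4 / (72 × 4.1) = 11523.6 / 295.20 ≈ 39.0 mL/min
Patient 2: CrCl = (140 − 43) × 107 / (72 × 2.2) × 0.85 = 10379.0 / 158.40 × 0.85 ≈ 55.7 mL/min
|39.0 − 55.7| = 16.7 mL/min

17 mL/min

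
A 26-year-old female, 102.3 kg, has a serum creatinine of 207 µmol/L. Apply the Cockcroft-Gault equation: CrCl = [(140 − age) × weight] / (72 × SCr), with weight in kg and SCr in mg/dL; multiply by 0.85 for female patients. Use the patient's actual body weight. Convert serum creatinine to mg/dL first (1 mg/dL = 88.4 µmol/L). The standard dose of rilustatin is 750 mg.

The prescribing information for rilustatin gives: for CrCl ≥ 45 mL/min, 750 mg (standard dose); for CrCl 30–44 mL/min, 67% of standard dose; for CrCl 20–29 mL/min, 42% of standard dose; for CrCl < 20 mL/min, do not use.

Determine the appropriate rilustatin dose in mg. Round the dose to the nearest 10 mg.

750 mg

SCr = 207 / 88.4 = 2.342 mg/dL
CrCl = (140 − 26) × 102.3 / (72 × 2.342) × 0.85 = 11662.2 / 168.62 × 0.85 ≈ 58.8 mL/min
CrCl ≈ 59 mL/min → bracket ≥ 45 mL/min.
100% of 750 mg = 750 mg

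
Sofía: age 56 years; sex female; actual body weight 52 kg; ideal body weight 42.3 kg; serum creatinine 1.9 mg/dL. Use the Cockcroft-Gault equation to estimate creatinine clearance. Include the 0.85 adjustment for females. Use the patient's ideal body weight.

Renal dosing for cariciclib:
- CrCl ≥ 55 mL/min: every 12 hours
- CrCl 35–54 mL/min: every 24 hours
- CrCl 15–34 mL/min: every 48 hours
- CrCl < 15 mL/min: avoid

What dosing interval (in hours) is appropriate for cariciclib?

CrCl = (140 − 56) × 42.3 / (72 × 1.9) × 0.85 = 3553.2 / 136.80 × 0.85 ≈ 22.1 mL/min
CrCl ≈ 22 mL/min → bracket 15–34 mL/min → every 48 hours.

every 48 hours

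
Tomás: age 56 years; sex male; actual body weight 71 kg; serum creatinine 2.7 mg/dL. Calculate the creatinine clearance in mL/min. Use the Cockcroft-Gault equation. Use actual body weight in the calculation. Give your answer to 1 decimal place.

30.7 mL/min

CrCl = (140 − 56) × 71 / (72 × 2.7) = 5964.0 / 194.40 ≈ 30.7 mL/min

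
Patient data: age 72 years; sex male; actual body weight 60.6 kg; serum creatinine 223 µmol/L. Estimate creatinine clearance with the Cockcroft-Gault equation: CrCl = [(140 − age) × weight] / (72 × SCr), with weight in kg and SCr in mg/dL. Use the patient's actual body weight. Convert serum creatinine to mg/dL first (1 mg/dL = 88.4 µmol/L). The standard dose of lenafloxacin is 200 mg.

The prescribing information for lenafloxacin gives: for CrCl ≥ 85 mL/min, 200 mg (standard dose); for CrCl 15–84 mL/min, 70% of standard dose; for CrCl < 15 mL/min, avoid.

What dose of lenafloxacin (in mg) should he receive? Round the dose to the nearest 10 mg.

SCr = 223 / 88.4 = 2.523 mg/dL
CrCl = (140 − 72) × 60.6 / (72 × 2.523) = 4120.8 / 181.66 ≈ 22.7 mL/min
CrCl ≈ 23 mL/min → bracket 15–84 mL/min.
70% of 200 mg = 140 mg

140 mg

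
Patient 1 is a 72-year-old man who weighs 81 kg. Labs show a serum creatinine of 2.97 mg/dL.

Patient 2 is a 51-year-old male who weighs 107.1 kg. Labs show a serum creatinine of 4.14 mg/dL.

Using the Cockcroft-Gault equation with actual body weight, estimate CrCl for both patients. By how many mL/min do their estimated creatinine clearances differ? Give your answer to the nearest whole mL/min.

Patient 1: CrCl = (140 − 72) × 81 / (72 × 2.97) = 5508.0 / 213.84 ≈ 25.8 mL/min
Patient 2: CrCl = (140 − 51) × 107.1 / (72 × 4.14) = 9531.9 / 298.08 ≈ 32.0 mL/min
|25.8 − 32.0| = 6.2 mL/min

6 mL/min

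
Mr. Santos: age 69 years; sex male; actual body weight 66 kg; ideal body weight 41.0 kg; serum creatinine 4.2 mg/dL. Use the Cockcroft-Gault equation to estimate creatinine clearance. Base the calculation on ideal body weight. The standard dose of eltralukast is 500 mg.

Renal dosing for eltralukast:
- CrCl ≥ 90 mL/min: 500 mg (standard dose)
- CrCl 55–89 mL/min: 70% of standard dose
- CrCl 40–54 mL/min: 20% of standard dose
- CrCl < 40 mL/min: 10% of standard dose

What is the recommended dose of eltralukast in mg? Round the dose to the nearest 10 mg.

CrCl = (140 − 69) × 41 / (72 × 4.2) = 2911.0 / 302.40 ≈ 9.6 mL/min
CrCl ≈ 10 mL/min → bracket < 40 mL/min.
10% of 500 mg = 50 mg

50 mg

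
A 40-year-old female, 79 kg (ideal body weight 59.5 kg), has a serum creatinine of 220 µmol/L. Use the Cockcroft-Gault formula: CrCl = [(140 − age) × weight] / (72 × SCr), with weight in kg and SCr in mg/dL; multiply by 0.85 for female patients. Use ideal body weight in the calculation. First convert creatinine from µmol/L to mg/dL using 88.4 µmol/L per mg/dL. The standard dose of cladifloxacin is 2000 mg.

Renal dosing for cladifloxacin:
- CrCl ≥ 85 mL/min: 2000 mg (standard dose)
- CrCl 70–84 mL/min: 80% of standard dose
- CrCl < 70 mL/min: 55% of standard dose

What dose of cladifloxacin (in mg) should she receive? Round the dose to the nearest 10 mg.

SCr = 220 / 88.4 = 2.489 mg/dL
CrCl = (140 − 40) × 59.5 / (72 × 2.489) × 0.85 = 5950.0 / 179.21 × 0.85 ≈ 28.2 mL/min
CrCl ≈ 28 mL/min → bracket < 70 mL/min.
55% of 2000 mg = 1100 mg

1100 mg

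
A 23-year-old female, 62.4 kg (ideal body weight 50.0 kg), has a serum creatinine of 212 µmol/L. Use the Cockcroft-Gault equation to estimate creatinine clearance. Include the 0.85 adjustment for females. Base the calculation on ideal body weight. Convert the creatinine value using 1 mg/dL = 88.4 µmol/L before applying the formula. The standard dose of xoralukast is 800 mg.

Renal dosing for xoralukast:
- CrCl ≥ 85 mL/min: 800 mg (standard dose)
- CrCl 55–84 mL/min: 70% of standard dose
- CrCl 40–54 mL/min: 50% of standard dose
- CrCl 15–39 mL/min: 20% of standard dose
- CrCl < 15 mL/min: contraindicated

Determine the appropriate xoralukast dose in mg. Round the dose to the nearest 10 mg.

SCr = 212 / 88.4 = 2.398 mg/dL
CrCl = (140 − 23) × 50 / (72 × 2.398) × 0.85 = 5850.0 / 172.66 × 0.85 ≈ 28.8 mL/min
CrCl ≈ 29 mL/min → bracket 15–39 mL/min.
20% of 800 mg = 160 mg

160 mg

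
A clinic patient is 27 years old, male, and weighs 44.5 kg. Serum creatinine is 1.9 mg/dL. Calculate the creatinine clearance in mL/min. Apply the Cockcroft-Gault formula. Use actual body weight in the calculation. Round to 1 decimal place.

36.8 mL/min

CrCl = (140 − 27) × 44.5 / (72 × 1.9) = 5028.5 / 136.80 ≈ 36.8 mL/min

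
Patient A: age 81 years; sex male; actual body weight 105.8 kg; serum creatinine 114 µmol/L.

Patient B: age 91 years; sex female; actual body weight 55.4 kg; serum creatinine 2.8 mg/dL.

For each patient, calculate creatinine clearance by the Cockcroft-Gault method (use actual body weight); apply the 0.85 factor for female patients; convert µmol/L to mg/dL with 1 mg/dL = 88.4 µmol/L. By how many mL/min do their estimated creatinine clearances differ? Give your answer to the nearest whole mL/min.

Patient A: SCr = 114 / 88.4 = 1.29 mg/dL
Patient A: CrCl = (140 − 81) × 105.8 / (72 × 1.29) = 6242.2 / 92.88 ≈ 67.2 mL/min
Patient B: CrCl = (140 − 91) × 55.4 / (72 × 2.8) × 0.85 = 2714.6 / 201.60 × 0.85 ≈ 11.4 mL/min
|67.2 − 11.4| = 55.8 mL/min

56 mL/min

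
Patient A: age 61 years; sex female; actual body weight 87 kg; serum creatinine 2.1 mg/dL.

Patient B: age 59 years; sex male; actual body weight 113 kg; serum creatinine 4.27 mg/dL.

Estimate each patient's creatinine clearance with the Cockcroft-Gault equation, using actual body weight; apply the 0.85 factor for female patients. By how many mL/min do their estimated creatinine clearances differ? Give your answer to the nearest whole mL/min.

9 mL/min

Patient A: CrCl = (140 − 61) × 87 / (72 × 2.1) × 0.85 = 6873.0 / 151.20 × 0.85 ≈ 38.6 mL/min
Patient B: CrCl = (140 − 59) × 113 / (72 × 4.27) = 9153.0 / 307.44 ≈ 29.8 mL/min
|38.6 − 29.8| = 8.8 mL/min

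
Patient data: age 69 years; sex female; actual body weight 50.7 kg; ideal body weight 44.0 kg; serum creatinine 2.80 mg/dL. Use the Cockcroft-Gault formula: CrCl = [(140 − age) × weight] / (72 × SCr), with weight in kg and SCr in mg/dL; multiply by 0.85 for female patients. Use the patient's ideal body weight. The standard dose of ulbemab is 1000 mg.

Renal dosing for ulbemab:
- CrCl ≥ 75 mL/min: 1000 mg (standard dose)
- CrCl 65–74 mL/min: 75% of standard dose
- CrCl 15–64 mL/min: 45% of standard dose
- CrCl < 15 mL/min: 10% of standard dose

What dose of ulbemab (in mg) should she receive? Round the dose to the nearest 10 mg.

100 mg

CrCl = (140 − 69) × 44 / (72 × 2.8) × 0.85 = 3124.0 / 201.60 × 0.85 ≈ 13.2 mL/min
CrCl ≈ 13 mL/min → bracket < 15 mL/min.
10% of 1000 mg = 100 mg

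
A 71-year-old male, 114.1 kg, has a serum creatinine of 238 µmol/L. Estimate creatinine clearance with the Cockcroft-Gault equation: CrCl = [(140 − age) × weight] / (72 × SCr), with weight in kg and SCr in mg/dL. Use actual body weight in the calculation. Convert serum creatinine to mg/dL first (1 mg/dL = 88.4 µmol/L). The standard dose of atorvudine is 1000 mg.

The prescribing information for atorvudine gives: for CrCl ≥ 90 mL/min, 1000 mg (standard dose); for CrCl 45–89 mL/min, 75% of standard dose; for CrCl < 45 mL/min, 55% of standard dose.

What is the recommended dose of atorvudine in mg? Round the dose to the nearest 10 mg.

550 mg

SCr = 238 / 88.4 = 2.692 mg/dL
CrCl = (140 − 71) × 114.1 / (72 × 2.692) = 7872.9 / 193.82 ≈ 40.6 mL/min
CrCl ≈ 41 mL/min → bracket < 45 mL/min.
55% of 1000 mg = 550 mg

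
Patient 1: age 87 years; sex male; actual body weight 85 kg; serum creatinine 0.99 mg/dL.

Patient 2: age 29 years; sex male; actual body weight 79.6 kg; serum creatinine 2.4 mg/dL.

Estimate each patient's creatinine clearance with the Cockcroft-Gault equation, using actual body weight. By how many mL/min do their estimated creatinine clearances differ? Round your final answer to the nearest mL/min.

Patient 1: CrCl = (140 − 87) × 85 / (72 × 0.99) = 4505.0 / 71.28 ≈ 63.2 mL/min
Patient 2: CrCl = (140 − 29) × 79.6 / (72 × 2.4) = 8835.6 / 172.80 ≈ 51.1 mL/min
|63.2 − 51.1| = 12.1 mL/min

12 mL/min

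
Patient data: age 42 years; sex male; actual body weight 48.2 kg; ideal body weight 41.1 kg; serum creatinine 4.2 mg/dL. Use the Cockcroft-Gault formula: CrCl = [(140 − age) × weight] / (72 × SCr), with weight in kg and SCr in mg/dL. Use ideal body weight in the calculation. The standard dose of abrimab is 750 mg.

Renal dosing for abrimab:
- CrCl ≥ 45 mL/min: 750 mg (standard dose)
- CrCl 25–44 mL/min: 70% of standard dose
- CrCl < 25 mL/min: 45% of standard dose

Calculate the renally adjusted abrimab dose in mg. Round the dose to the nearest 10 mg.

340 mg

CrCl = (140 − 42) × 41.1 / (72 × 4.2) = 4027.8 / 302.40 ≈ 13.3 mL/min
CrCl ≈ 13 mL/min → bracket < 25 mL/min.
45% of 750 mg = 337.5 mg → 340 mg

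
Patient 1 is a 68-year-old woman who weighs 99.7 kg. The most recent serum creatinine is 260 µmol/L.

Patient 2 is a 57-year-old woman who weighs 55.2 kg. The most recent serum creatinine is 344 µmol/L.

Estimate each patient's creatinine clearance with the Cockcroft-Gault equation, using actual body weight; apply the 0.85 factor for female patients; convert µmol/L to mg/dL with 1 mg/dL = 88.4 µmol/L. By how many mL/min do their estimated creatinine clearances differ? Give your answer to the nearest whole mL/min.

Patient 1: SCr = 260 / 88.4 = 2.941 mg/dL
Patient 1: CrCl = (140 − 68) × 99.7 / (72 × 2.941) × 0.85 = 7178.4 / 211.75 × 0.85 ≈ 28.8 mL/min
Patient 2: SCr = 344 / 88.4 = 3.891 mg/dL
Patient 2: CrCl = (140 − 57) × 55.2 / (72 × 3.891) × 0.85 = 4581.6 / 280.15 × 0.85 ≈ 13.9 mL/min
|28.8 − 13.9| = 14.9 mL/min

15 mL/min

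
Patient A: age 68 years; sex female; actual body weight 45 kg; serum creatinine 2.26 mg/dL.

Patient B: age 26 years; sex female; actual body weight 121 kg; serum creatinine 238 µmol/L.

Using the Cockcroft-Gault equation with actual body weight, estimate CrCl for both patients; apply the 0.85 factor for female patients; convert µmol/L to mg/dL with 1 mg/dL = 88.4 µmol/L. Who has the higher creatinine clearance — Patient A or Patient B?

Patient A: CrCl = (140 − 68) × 45 / (72 × 2.26) × 0.85 = 3240.0 / 162.72 × 0.85 ≈ 16.9 mL/min
Patient B: SCr = 238 / 88.4 = 2.692 mg/dL
Patient B: CrCl = (140 − 26) × 121 / (72 × 2.692) × 0.85 = 13794.0 / 193.82 × 0.85 ≈ 60.5 mL/min
16.9 vs 60.5 mL/min → Patient B is higher.

Patient B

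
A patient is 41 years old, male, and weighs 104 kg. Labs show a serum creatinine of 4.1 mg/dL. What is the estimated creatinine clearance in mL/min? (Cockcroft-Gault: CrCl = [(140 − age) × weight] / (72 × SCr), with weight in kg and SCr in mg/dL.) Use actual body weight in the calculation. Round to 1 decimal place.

CrCl = (140 − 41) × 104 / (72 × 4.1) = 10296.0 / 295.20 ≈ 34.9 mL/min

34.9 mL/min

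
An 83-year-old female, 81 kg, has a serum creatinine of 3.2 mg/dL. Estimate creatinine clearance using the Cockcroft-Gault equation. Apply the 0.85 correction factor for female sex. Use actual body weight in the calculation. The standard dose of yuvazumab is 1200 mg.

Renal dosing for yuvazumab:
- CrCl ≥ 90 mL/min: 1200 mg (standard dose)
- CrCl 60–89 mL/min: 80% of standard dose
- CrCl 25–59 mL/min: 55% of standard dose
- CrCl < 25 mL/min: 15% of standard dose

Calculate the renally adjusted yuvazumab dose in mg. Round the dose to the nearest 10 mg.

180 mg

CrCl = (140 − 83) × 81 / (72 × 3.2) × 0.85 = 4617.0 / 230.40 × 0.85 ≈ 17.0 mL/min
CrCl ≈ 17 mL/min → bracket < 25 mL/min.
15% of 1200 mg = 180 mg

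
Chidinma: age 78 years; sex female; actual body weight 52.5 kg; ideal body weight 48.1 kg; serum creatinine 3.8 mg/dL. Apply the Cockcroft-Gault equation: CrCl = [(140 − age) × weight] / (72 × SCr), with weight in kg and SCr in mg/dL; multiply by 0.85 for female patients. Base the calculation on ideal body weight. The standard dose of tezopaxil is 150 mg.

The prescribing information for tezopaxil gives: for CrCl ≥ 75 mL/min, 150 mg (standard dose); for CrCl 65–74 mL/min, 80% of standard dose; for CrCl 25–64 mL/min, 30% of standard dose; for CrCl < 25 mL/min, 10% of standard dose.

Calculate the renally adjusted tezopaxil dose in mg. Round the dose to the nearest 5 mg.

15 mg

CrCl = (140 − 78) × 48.1 / (72 × 3.8) × 0.85 = 2982.2 / 273.60 × 0.85 ≈ 9.3 mL/min
CrCl ≈ 9 mL/min → bracket < 25 mL/min.
10% of 150 mg = 15 mg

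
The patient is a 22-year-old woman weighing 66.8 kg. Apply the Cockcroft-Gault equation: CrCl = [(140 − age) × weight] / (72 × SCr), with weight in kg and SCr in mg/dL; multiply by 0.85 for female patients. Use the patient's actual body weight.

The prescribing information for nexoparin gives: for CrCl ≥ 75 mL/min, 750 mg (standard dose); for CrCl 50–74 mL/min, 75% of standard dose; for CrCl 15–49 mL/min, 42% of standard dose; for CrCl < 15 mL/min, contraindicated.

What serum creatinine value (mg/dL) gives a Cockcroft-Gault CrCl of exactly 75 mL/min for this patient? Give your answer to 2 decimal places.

1.24 mg/dL

Standard dose requires CrCl ≥ 75 mL/min.
Set (140 − 22) × 66.8 × 0.85 / (72 × SCr) = 75
SCr = (140 − 22) × 66.8 × 0.85 / (72 × 75) = 1.241 mg/dL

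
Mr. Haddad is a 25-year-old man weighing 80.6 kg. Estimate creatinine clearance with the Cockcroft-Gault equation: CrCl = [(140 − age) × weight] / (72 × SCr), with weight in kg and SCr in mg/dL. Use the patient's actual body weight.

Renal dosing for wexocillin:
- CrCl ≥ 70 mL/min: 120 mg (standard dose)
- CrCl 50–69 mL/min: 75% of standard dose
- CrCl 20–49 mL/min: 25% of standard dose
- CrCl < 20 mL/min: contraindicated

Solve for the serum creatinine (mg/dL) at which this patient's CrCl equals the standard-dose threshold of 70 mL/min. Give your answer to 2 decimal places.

1.84 mg/dL

Standard dose requires CrCl ≥ 70 mL/min.
Set (140 − 25) × 80.6 / (72 × SCr) = 70
SCr = (140 − 25) × 80.6 / (72 × 70) = 1.839 mg/dL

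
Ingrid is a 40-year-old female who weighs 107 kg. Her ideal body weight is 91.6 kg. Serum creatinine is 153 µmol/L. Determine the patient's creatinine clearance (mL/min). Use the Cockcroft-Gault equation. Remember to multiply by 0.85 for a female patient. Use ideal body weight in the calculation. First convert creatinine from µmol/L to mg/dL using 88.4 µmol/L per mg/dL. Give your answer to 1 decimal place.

SCr = 153 / 88.4 = 1.731 mg/dL
CrCl = (140 − 40) × 91.6 / (72 × 1.731) × 0.85 = 9160.0 / 124.63 × 0.85 ≈ 62.5 mL/min

62.5 mL/min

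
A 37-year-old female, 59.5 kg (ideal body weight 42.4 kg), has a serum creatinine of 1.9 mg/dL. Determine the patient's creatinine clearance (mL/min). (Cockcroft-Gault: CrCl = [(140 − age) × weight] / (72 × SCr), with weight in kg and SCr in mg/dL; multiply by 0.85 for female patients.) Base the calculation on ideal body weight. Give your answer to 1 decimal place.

CrCl = (140 − 37) × 42.4 / (72 × 1.9) × 0.85 = 4367.2 / 136.80 × 0.85 ≈ 27.1 mL/min

27.1 mL/min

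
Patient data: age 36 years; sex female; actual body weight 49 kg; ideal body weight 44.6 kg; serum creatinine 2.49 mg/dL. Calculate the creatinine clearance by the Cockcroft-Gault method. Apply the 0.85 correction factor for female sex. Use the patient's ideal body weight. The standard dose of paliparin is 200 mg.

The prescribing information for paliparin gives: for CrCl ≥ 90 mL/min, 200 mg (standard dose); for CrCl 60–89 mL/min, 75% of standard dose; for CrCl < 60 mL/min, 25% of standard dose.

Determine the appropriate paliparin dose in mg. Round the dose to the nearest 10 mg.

CrCl = (140 − 36) × 44.6 / (72 × 2.49) × 0.85 = 4638.4 / 179.28 × 0.85 ≈ 22.0 mL/min
CrCl ≈ 22 mL/min → bracket < 60 mL/min.
25% of 200 mg = 50 mg

50 mg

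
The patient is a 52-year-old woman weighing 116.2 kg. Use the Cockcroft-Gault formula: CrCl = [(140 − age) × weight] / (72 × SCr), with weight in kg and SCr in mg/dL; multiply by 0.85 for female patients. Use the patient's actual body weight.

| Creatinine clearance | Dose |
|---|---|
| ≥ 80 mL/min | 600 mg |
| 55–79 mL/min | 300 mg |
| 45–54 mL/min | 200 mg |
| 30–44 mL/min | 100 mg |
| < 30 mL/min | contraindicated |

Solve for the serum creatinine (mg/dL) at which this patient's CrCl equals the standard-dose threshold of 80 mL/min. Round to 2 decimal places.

Standard dose requires CrCl ≥ 80 mL/min.
Set (140 − 52) × 116.2 × 0.85 / (72 × SCr) = 80
SCr = (140 − 52) × 116.2 × 0.85 / (72 × 80) = 1.509 mg/dL

1.51 mg/dL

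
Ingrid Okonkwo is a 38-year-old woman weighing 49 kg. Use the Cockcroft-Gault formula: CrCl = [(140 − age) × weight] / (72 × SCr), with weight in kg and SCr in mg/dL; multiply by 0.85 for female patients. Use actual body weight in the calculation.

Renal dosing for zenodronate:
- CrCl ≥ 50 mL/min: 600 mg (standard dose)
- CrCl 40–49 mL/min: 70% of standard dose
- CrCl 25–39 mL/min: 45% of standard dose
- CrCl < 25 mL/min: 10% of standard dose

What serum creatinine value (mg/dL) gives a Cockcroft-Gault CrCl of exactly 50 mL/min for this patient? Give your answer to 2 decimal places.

Standard dose requires CrCl ≥ 50 mL/min.
Set (140 − 38) × 49 × 0.85 / (72 × SCr) = 50
SCr = (140 − 38) × 49 × 0.85 / (72 × 50) = 1.180 mg/dL

1.18 mg/dL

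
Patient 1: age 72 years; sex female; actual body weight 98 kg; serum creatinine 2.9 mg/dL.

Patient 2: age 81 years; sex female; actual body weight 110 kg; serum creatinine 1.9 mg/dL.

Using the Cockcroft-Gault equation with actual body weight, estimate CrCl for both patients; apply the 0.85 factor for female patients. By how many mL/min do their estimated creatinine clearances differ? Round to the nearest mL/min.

13 mL/min

Patient 1: CrCl = (140 − 72) × 98 / (72 × 2.9) × 0.85 = 6664.0 / 208.80 × 0.85 ≈ 27.1 mL/min
Patient 2: CrCl = (140 − 81) × 110 / (72 × 1.9) × 0.85 = 6490.0 / 136.80 × 0.85 ≈ 40.3 mL/min
|27.1 − 40.3| = 13.2 mL/min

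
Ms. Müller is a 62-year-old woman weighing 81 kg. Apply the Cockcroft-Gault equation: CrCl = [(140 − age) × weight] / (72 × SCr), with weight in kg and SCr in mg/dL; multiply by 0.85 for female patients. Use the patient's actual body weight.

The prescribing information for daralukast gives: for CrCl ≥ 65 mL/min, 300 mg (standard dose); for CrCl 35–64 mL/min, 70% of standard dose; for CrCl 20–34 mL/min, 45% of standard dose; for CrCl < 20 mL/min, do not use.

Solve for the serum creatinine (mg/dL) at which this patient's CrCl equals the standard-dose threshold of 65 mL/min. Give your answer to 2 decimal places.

Standard dose requires CrCl ≥ 65 mL/min.
Set (140 − 62) × 81 × 0.85 / (72 × SCr) = 65
SCr = (140 − 62) × 81 × 0.85 / (72 × 65) = 1.147 mg/dL

1.15 mg/dL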